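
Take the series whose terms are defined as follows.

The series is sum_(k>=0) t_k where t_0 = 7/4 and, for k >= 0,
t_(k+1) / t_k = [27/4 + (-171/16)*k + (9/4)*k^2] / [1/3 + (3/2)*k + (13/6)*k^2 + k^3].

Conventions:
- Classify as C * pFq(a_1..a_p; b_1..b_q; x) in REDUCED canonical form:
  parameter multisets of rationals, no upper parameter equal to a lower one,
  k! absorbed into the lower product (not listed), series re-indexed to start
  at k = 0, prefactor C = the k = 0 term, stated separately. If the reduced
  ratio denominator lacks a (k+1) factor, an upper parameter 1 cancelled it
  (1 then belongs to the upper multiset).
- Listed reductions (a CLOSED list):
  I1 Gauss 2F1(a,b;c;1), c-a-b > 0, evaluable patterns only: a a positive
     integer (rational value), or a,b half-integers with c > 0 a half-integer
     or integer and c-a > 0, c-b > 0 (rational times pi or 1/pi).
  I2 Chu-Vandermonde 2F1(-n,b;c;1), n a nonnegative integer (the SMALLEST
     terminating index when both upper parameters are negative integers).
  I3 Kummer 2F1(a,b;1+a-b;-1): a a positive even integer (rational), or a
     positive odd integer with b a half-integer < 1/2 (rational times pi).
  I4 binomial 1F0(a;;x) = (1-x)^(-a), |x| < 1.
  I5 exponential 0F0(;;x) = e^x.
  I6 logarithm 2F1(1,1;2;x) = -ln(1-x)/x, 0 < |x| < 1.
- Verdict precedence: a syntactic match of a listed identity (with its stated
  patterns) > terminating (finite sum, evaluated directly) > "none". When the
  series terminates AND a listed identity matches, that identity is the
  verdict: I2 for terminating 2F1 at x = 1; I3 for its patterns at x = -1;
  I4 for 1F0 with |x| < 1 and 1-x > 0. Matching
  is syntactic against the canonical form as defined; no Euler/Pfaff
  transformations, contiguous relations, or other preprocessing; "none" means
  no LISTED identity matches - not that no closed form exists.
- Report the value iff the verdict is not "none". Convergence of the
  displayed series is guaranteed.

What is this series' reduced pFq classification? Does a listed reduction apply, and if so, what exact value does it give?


Prefactor 7/4, argument 9/4: 2F2 with upper {-4, -3/4} over lower {1/2, 2/3}. Verdict: terminating - upper -4 stops the sum at k = 4; the 5 terms are added exactly. Exact value: 407441767/14417920.

First insight: from the first term 7/4: roots of the ratio polynomials (prefactor 7/4) are the negated parameters.
Ratio: r(k) = (9/4) * (k-4) (k-3/4) / [(k+1/2) (k+2/3) (k+1)] - rational; roots negated = parameters, x = (9/4), C = 7/4.


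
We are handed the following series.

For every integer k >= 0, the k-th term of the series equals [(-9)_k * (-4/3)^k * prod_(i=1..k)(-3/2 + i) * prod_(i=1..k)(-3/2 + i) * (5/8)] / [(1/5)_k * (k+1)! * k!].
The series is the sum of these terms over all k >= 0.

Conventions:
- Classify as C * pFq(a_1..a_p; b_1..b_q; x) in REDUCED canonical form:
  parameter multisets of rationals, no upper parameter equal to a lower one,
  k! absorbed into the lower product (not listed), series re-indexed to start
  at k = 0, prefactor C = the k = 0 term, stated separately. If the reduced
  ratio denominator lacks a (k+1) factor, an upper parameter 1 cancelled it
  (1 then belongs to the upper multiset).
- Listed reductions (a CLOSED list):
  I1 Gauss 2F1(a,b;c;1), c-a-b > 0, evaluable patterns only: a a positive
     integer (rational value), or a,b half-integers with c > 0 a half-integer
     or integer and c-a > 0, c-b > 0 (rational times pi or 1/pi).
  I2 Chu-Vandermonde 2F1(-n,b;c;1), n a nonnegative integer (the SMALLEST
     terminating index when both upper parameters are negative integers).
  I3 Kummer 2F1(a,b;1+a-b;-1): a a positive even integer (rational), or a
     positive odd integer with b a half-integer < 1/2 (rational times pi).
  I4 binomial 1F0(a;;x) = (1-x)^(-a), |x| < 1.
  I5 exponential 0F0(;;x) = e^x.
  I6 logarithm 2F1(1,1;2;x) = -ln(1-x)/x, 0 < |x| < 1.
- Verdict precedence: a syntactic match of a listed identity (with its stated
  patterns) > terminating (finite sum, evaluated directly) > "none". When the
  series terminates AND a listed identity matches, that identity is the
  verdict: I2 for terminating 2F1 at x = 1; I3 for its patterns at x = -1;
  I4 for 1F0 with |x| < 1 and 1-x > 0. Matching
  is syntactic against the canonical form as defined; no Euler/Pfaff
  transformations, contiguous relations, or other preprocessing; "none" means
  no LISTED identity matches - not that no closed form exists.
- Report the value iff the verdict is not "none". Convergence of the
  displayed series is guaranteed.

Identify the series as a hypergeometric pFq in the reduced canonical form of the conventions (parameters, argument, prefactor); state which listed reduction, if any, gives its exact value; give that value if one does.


Canonical form: C = 5/8 times 3F2 with upper {-9, -1/2, -1/2}, lower {1/5, 2}, x = -4/3. Verdict: terminating - the sum ends at index 9 because -9 is a negative integer; exact evaluation follows. Value: 20074612989995095/1875611116634112.

Structural cue: x = (-4/3) and the running product (C = 5/8, x = -4/3) telescopes to a rising factorial.
Step ratio: r(k) = (-4/3) * (k-9) (k-1/2) (k-1/2) / [(k+1/5) (k+2) (k+1)] ; factor over Q: parameters, x = (-4/3), and C = 5/8.


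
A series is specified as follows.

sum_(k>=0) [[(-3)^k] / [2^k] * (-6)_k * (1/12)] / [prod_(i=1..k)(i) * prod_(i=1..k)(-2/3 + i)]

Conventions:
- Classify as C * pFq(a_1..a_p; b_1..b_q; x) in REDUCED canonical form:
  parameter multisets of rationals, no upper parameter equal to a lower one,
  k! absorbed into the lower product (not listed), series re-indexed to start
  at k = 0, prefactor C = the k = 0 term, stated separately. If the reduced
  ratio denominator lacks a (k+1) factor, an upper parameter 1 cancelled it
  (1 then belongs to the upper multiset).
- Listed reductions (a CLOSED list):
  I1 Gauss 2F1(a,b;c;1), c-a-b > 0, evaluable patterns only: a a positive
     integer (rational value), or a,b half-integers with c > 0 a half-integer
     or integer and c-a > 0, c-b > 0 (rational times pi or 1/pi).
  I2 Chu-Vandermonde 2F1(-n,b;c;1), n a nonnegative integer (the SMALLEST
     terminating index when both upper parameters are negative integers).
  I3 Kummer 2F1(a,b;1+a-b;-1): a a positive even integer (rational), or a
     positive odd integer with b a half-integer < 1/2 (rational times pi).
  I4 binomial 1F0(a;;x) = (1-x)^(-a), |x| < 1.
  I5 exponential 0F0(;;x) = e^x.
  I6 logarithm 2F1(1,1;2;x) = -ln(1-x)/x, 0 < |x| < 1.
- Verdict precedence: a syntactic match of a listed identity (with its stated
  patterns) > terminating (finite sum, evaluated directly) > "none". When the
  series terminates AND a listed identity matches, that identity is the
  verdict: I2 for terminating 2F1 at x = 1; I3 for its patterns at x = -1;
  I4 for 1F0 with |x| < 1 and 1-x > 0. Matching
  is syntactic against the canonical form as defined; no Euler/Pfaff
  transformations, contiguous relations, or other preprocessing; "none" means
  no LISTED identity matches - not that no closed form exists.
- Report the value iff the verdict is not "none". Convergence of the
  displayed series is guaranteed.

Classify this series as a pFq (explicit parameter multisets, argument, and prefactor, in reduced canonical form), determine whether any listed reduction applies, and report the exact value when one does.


The series (x = -3/2) is 1F1: upper {-6}, lower {1/3}, prefactor 1/12. Verdict: terminating - upper parameter -6 makes this a finite sum (last index 6), evaluated exactly. Exact value: 723773809/44728320.

Key observation: t_0 = 1/12 here, and the two geometric factors (C = 1/12) combine into one argument.
Ratio: r(k) = (-3/2) * (k-6) / [(k+1/3) (k+1)] - rational; roots negated = parameters, x = (-3/2), C = 1/12.


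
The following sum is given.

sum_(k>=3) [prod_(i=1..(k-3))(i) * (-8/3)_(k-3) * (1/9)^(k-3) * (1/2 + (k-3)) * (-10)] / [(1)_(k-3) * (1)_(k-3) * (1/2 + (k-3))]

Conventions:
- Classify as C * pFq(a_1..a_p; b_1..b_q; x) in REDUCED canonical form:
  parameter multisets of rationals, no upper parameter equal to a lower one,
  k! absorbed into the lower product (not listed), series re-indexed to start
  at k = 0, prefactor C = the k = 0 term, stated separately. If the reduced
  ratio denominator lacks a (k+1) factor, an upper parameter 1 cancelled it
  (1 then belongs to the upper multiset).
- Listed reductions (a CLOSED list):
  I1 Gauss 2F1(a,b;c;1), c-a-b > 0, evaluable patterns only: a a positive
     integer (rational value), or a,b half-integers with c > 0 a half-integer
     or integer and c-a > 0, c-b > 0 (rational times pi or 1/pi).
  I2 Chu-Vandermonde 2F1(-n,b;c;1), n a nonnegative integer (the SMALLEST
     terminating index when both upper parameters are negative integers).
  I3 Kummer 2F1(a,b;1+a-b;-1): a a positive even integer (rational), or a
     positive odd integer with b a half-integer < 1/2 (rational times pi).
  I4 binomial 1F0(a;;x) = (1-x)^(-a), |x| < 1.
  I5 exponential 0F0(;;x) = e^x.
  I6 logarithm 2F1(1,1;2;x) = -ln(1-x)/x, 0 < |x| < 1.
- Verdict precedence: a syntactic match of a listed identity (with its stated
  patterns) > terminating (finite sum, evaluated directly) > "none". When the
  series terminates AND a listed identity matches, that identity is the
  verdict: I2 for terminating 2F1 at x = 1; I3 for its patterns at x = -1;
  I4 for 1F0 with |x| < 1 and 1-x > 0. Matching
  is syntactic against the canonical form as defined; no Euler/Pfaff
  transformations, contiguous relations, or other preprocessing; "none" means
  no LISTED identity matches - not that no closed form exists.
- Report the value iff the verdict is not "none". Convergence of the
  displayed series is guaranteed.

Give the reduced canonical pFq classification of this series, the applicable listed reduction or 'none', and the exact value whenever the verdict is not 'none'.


Canonical form: C = -10 times 1F0 with upper {-8/3}, lower {-}, x = 1/9. Verdict: the I4 binomial reduction matches (the 1F0 binomial series: exponent 8/3, x = 1/9). Exact value: (-10) * (8/9)^(8/3).

The tell: with t_0 = -10, the running product (prefactor -10) telescopes to a rising factorial.
Consecutive-term ratio: r(k) = (1/9) * (k-8/3) / [(k+1)] ; factor over Q: parameters, x = (1/9), and C = -10.


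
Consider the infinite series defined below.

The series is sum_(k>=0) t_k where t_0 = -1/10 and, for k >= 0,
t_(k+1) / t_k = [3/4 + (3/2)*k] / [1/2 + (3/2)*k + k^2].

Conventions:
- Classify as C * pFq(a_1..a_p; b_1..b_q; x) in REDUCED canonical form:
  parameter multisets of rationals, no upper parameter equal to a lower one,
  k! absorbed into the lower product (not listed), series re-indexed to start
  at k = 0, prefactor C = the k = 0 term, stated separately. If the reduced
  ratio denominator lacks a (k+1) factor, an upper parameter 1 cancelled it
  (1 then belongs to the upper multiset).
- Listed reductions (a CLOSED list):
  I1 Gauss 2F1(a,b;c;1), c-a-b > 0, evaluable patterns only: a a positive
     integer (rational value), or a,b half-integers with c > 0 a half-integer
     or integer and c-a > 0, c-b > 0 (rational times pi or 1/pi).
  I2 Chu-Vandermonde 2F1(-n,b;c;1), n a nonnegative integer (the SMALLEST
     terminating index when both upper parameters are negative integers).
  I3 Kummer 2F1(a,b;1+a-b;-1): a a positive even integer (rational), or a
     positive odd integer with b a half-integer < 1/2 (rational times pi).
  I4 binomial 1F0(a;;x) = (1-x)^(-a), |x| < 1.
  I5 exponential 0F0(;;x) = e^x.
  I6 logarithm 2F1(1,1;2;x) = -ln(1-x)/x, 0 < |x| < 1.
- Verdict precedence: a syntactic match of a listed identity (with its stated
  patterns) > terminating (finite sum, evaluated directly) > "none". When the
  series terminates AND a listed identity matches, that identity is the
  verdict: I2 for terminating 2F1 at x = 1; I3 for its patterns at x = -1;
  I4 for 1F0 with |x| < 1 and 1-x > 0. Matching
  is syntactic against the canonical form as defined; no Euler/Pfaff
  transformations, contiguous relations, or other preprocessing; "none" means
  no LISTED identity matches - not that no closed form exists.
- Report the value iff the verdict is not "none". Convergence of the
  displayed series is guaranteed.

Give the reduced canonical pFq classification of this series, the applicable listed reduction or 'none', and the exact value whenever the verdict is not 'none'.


At argument 3/2: a 0F0 with upper {-}, lower {-}, scaled by C = -1/10. Verdict: this is the I5 exponential reduction (the 0F0 exponential series at x = 3/2). Hence: (-1/10) * e^(3/2).

Key observation: t_0 = -1/10 here, and the expanded ratio factors over Q; C = -1/10, roots give parameters.
Adjacent-term ratio: r(k) = (3/2) * 1 / [(k+1)] - poly over poly, x = (3/2) from leading terms; C = -1/10 at k = 0.


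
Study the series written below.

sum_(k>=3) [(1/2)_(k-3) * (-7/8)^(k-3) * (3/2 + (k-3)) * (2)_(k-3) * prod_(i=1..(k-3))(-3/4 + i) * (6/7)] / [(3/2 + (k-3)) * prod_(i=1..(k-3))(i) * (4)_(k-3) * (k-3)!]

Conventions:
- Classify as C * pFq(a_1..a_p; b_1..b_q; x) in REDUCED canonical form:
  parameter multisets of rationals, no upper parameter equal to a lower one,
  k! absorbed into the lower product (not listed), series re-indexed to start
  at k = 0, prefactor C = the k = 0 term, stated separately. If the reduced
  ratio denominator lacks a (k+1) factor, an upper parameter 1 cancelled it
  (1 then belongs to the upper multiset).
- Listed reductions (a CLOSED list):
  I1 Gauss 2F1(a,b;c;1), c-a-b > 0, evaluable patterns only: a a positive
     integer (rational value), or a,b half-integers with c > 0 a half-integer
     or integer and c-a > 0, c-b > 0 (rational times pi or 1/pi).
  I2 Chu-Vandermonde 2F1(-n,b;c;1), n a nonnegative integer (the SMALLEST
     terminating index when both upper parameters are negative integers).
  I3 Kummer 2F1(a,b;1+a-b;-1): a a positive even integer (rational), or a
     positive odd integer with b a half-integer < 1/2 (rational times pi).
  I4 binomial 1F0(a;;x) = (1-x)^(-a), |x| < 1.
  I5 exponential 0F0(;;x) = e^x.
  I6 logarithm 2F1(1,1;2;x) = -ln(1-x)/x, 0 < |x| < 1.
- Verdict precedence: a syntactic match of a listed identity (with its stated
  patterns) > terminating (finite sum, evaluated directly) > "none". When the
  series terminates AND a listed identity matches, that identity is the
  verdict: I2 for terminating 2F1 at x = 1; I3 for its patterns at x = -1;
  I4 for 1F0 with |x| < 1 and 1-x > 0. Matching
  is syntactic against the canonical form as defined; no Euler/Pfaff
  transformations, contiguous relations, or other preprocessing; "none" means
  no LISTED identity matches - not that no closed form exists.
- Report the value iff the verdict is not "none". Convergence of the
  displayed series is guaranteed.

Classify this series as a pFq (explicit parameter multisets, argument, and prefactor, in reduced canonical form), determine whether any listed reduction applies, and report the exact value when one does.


Classification (C = 6/7): 3F2 with upper {1/4, 1/2, 2}, lower {1, 4}, argument x = -7/8. Verdict: none (x = -7/8): each listed identity misses the multisets {1/4, 1/2, 2} ; {1, 4}.

Key step: from the first term 6/7: the running product (C = 6/7) telescopes to a rising factorial.
Adjacent-term ratio: r(k) = (-7/8) * (k+1/4) (k+1/2) (k+2) / [(k+1) (k+4) (k+1)] - rational in k. x = (-7/8); t_0 = 6/7; negate the roots.


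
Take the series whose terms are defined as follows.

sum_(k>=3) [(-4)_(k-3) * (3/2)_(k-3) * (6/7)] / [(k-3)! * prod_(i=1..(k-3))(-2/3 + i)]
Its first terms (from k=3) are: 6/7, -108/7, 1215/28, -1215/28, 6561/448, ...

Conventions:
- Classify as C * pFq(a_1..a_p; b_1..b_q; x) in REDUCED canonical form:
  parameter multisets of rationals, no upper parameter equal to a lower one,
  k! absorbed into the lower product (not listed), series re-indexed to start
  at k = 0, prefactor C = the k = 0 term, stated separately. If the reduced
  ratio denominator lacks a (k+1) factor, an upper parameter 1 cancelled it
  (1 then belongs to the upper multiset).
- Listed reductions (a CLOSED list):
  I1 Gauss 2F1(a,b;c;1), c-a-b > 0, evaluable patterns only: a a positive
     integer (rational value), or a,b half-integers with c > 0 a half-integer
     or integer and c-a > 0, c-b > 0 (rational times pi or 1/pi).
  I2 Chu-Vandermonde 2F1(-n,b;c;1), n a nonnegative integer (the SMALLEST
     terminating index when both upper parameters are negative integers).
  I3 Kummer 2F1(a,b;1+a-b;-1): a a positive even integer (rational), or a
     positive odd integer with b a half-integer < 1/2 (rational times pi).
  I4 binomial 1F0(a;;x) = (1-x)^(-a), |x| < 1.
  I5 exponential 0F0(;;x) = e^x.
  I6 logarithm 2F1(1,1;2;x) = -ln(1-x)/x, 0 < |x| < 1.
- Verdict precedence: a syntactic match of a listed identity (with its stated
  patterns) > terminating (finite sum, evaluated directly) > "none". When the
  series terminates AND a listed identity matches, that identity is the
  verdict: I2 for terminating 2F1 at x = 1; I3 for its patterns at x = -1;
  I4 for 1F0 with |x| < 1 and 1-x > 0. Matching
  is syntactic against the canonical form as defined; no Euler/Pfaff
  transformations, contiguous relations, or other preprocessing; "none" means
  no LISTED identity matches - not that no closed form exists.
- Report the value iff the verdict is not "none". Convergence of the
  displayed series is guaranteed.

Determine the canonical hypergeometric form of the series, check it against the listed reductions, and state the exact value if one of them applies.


Canonical form: C = 6/7 times 2F1 with upper {-4, 3/2}, lower {1/3}, x = 1. Verdict at x = 1: the Chu-Vandermonde identity I2 matches (terminating 2F1 at x = 1 with n = 4, b = 3/2, c = 1/3). Sum: 33/448.

The tell: t_0 being 6/7, the lower running product (C = 6/7, x = 1) is a rising factorial.
Step ratio: r(k) = 1 * (k-4) (k+3/2) / [(k+1/3) (k+1)] - poly over poly, x = 1 from leading terms; C = 6/7 at k = 0.


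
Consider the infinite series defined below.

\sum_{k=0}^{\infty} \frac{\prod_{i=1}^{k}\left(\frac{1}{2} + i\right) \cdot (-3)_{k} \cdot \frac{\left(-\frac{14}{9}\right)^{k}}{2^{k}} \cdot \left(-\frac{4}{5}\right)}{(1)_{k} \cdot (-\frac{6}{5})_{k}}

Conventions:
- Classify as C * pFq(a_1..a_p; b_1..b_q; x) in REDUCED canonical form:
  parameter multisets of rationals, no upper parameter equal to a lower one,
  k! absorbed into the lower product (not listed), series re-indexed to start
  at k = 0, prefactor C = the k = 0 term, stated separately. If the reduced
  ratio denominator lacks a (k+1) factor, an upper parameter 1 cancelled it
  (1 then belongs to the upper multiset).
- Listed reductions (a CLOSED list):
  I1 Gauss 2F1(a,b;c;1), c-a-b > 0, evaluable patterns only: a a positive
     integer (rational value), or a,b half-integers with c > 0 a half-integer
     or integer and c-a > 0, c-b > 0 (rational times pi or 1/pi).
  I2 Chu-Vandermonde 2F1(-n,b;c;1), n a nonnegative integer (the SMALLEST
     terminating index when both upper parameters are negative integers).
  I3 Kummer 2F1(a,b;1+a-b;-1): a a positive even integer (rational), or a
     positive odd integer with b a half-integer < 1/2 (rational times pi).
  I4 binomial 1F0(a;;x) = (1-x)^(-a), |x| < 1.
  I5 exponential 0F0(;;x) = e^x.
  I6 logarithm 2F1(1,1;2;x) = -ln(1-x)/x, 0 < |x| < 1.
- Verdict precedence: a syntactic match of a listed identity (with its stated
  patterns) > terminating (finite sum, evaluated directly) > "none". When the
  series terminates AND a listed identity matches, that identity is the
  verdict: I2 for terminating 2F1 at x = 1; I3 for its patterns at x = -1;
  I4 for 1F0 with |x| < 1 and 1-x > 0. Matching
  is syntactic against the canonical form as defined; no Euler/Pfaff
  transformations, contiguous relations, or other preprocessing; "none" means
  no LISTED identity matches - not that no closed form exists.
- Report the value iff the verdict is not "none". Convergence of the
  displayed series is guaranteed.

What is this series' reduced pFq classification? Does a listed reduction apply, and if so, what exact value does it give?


Canonical form: C = -\frac{4}{5} times 2F1 with upper {-3, \frac{3}{2}}, lower {-\frac{6}{5}}, x = -\frac{7}{9}. Verdict: terminating - no listed pattern fits, but -3 in the upper list cuts the series at k = 3; direct evaluation. Its exact value is -\frac{2734201}{58320}.

Key observation: x = -\frac{7}{9} and (1)_k (prefactor -4/5) is k! itself.
Consecutive-term ratio: r(k) = -\frac{7}{9} * (k-3) (k+\frac{3}{2}) / [(k-\frac{6}{5}) (k+1)] - rational in k, leading ratio -\frac{7}{9}; with t_0 = -\frac{4}{5}, classification follows.


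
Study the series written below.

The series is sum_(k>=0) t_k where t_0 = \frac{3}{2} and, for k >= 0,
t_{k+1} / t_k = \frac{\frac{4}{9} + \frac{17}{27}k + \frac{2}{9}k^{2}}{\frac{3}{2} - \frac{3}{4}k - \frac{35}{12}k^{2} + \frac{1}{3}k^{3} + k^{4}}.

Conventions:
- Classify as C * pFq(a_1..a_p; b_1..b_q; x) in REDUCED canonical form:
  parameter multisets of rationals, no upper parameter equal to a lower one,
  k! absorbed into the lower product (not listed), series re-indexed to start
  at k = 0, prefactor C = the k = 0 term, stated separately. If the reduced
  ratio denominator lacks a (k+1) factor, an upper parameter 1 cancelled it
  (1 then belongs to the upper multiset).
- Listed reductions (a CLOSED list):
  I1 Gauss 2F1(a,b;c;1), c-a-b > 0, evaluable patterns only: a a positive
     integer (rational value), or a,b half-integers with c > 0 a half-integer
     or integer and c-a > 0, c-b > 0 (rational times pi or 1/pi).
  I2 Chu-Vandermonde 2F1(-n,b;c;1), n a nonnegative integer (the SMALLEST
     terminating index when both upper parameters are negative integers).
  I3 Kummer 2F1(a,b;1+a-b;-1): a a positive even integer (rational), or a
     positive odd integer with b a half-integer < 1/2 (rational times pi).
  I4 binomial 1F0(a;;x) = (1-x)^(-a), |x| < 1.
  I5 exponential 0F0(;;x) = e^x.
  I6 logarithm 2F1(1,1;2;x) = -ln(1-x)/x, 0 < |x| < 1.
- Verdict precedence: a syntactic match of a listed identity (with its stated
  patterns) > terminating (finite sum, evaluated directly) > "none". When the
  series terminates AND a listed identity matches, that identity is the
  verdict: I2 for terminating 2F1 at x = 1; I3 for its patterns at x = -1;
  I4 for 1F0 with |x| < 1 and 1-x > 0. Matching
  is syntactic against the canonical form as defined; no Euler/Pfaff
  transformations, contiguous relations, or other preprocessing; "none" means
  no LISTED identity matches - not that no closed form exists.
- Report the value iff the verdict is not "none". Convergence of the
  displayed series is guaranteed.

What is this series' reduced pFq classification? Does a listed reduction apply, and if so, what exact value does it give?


The series (x = \frac{2}{9}) is 1F2: upper {\frac{4}{3}}, lower {-\frac{3}{2}, -\frac{2}{3}}, prefactor \frac{3}{2}. Verdict: no listed reduction: x = \frac{2}{9} and upper {\frac{4}{3}} fail every I1-I6 pattern.

Key step: from the first term \frac{3}{2}: the ratio is unreduced: k + 3/2 divides both sides (prefactor 3/2).
Consecutive-term ratio: r(k) = \frac{2}{9} * (k+\frac{4}{3}) / [(k-\frac{3}{2}) (k-\frac{2}{3}) (k+1)] ; factor over Q: parameters, x = \frac{2}{9}, and C = \frac{3}{2}.


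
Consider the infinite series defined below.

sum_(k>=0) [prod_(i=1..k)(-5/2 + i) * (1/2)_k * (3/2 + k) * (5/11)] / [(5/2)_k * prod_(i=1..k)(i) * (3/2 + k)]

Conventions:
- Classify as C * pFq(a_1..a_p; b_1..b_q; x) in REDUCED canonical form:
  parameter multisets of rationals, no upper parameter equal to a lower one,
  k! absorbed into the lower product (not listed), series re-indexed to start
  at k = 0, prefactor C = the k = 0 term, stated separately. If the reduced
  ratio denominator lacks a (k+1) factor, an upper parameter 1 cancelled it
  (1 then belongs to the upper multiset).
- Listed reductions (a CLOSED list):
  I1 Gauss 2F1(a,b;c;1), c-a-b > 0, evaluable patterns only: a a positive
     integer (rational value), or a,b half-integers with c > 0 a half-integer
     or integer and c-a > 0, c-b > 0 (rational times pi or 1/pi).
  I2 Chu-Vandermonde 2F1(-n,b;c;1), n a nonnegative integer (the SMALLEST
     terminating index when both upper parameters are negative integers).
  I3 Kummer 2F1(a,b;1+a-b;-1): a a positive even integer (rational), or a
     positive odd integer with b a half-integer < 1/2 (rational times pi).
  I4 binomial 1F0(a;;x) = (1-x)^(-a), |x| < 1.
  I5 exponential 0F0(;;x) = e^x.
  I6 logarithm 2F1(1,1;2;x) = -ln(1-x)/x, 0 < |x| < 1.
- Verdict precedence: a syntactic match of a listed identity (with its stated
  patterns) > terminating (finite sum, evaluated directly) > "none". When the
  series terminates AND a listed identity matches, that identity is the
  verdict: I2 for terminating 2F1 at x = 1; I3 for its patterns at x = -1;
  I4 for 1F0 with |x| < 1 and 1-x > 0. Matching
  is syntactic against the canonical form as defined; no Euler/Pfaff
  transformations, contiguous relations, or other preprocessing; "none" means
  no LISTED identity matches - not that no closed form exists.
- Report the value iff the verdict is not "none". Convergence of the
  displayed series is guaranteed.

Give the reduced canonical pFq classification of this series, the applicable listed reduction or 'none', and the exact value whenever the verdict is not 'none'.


The series (x = 1) is 2F1: upper {-3/2, 1/2}, lower {5/2}, prefactor 5/11. Verdict: Gauss (I1, half-integer pattern) matches (x = 1; upper {-3/2, 1/2} half-integers, c = 5/2 in the evaluable pattern). Hence: (75/704) * pi.

Structural cue: t_0 = 5/11 here, and striking the common factor k + 3/2 reduces the term (prefactor 5/11).
Consecutive-term ratio: r(k) = 1 * (k-3/2) (k+1/2) / [(k+5/2) (k+1)] - rational in k. x = 1; t_0 = 5/11; negate the roots.


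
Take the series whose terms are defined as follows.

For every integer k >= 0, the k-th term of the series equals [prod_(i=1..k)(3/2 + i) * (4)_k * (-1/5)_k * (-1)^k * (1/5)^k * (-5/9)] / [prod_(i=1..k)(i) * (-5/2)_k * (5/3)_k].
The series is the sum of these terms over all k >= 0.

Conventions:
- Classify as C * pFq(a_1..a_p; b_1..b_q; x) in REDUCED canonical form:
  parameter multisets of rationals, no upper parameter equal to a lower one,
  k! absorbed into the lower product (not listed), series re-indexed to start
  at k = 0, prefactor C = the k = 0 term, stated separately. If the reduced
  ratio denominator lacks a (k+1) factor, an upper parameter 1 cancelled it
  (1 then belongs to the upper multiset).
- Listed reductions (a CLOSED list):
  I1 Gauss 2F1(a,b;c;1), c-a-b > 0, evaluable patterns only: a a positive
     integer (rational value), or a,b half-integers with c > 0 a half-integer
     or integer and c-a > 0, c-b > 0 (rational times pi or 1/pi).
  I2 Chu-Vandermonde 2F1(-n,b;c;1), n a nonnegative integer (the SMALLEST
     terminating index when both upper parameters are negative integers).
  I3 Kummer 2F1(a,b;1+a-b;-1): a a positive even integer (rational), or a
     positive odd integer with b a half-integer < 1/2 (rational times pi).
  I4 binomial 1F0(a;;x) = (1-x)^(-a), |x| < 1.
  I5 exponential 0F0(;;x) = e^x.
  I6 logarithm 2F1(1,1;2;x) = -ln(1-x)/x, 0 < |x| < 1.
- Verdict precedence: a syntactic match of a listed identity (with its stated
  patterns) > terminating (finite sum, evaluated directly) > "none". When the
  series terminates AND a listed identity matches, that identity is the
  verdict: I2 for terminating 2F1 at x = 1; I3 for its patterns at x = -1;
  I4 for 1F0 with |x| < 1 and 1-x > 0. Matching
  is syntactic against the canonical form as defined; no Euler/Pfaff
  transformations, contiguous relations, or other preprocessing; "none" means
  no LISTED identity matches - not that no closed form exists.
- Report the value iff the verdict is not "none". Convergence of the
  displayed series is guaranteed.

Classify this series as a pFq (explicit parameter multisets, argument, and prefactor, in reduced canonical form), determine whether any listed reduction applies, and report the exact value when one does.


Structural cue: t_0 being -5/9, the (-1)^k factor (C = -5/9) folds into the argument's sign.
Ratio: r(k) = (-1/5) * (k-1/5) (k+5/2) (k+4) / [(k-5/2) (k+5/3) (k+1)] - rational; roots negated = parameters, x = (-1/5), C = -5/9.

With C = -5/9: the canonical form is 3F2(-1/5, 5/2, 4; -5/2, 5/3; -1/5). Verdict: none. A 3F2 with upper {-1/5, 5/2, 4} fits none of I1-I6 at x = -1/5; the sum runs forever.


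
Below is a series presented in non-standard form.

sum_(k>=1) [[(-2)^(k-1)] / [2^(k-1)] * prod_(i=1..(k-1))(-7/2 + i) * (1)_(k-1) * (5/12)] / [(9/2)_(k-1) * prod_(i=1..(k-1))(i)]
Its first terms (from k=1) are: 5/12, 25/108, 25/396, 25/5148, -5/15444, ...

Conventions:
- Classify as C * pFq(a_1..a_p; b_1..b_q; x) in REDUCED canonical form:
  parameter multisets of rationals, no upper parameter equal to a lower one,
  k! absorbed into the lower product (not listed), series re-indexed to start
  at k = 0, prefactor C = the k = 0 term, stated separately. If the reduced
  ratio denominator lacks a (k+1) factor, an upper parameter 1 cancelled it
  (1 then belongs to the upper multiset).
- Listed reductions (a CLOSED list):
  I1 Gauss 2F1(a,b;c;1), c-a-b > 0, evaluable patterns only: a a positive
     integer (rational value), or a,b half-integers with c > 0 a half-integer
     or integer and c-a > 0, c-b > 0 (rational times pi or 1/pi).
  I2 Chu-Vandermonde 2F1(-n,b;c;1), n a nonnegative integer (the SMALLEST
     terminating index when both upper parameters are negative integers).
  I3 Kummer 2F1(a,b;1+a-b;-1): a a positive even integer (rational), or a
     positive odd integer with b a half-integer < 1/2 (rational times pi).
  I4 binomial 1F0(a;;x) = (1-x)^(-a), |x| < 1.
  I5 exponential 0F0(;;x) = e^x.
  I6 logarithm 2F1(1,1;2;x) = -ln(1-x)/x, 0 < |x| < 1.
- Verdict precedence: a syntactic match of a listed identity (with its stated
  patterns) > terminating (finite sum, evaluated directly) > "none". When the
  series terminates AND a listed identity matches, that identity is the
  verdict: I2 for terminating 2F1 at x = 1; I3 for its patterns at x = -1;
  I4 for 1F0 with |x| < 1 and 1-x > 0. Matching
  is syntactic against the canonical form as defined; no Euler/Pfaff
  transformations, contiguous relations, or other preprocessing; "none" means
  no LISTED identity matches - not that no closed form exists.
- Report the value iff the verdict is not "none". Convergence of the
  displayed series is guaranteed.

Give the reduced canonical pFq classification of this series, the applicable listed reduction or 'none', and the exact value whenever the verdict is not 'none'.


Canonical form: C = 5/12 times 2F1 with upper {-5/2, 1}, lower {9/2}, x = -1. Verdict: this is Kummer's theorem (I3) (x = -1; c = 9/2 equals 1+a-b for upper {-5/2, 1}: listed pattern). Exact value: (175/768) * pi.

Key observation: with t_0 = 5/12, the product of the first k integers (C = 5/12) is k!.
Ratio: r(k) = (-1) * (k-5/2) (k+1) / [(k+9/2) (k+1)] - poly over poly, x = (-1) from leading terms; C = 5/12 at k = 0.


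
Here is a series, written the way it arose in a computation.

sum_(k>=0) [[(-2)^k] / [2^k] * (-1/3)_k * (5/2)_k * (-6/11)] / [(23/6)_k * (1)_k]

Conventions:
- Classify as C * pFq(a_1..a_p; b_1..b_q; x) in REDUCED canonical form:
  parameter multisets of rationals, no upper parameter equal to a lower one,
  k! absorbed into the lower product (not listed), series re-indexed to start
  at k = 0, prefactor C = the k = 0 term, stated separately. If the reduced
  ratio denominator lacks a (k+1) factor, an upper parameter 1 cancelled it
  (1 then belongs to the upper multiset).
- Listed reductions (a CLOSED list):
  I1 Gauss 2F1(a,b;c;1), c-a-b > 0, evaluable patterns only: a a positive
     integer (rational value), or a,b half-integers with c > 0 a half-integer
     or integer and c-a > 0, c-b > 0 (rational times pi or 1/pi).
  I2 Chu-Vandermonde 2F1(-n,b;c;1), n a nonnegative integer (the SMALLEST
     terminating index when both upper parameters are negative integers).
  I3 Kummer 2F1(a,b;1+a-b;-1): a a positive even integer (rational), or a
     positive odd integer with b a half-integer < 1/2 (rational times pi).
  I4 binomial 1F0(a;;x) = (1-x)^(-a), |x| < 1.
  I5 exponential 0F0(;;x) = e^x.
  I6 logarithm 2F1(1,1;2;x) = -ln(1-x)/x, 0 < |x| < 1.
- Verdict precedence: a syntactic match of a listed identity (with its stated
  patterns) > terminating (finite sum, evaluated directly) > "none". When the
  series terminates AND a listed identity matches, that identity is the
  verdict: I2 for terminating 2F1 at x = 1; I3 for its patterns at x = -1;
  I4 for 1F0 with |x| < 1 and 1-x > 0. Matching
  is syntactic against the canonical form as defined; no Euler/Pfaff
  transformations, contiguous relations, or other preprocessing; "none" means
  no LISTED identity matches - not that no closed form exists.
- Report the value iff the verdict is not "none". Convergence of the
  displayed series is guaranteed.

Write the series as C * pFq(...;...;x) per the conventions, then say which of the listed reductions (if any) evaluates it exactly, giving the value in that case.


First insight: t_0 = -6/11 here, and the two k-th powers (C = -6/11, x = -1) combine into one argument.
Ratio: r(k) = (-1) * (k-1/3) (k+5/2) / [(k+23/6) (k+1)] - rational in k, leading ratio (-1); with t_0 = -6/11, classification follows.

This is -6/11 * 2F1(-1/3, 5/2; 23/6; -1) in reduced canonical form. Verdict: none. A 2F1 with upper {-1/3, 5/2} fits none of I1-I6 at x = -1; the sum runs forever.


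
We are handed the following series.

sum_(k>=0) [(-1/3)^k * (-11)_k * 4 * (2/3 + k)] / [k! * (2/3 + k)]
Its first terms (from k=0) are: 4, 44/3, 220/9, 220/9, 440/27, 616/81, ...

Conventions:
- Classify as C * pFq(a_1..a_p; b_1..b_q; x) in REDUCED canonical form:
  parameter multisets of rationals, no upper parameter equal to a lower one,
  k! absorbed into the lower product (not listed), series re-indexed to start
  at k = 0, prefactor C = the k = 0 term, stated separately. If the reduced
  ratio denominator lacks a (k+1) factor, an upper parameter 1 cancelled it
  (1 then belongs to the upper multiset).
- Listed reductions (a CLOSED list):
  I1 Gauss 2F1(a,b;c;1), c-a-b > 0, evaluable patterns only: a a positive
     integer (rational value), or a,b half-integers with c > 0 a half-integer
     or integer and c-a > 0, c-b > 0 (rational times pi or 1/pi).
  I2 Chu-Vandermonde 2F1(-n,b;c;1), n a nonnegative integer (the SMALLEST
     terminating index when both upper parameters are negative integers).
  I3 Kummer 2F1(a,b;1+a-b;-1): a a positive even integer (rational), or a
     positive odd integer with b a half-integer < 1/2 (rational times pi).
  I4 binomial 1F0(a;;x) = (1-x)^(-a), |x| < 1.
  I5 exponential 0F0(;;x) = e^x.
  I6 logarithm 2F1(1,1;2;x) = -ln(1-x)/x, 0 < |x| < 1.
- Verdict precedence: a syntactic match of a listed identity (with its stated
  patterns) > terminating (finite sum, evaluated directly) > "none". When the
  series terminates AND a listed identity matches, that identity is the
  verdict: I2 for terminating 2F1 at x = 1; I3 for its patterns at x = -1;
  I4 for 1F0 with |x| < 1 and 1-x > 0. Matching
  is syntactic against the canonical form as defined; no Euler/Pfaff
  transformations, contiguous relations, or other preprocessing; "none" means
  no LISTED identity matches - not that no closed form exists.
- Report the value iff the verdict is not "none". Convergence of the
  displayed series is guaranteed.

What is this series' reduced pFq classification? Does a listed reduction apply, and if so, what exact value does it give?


At argument -1/3: a 1F0 with upper {-11}, lower {-}, scaled by C = 4. Verdict (x = -1/3): binomial (I4) applies (the 1F0 binomial series: exponent 11, x = -1/3). Hence: 16777216/177147.

Structural cue: from the first term 4: k + 2/3 divides numerator and denominator alike; C = 4, x = -1/3 after cancelling.
Step ratio: r(k) = (-1/3) * (k-11) / [(k+1)] - rational; roots negated = parameters, x = (-1/3), C = 4.


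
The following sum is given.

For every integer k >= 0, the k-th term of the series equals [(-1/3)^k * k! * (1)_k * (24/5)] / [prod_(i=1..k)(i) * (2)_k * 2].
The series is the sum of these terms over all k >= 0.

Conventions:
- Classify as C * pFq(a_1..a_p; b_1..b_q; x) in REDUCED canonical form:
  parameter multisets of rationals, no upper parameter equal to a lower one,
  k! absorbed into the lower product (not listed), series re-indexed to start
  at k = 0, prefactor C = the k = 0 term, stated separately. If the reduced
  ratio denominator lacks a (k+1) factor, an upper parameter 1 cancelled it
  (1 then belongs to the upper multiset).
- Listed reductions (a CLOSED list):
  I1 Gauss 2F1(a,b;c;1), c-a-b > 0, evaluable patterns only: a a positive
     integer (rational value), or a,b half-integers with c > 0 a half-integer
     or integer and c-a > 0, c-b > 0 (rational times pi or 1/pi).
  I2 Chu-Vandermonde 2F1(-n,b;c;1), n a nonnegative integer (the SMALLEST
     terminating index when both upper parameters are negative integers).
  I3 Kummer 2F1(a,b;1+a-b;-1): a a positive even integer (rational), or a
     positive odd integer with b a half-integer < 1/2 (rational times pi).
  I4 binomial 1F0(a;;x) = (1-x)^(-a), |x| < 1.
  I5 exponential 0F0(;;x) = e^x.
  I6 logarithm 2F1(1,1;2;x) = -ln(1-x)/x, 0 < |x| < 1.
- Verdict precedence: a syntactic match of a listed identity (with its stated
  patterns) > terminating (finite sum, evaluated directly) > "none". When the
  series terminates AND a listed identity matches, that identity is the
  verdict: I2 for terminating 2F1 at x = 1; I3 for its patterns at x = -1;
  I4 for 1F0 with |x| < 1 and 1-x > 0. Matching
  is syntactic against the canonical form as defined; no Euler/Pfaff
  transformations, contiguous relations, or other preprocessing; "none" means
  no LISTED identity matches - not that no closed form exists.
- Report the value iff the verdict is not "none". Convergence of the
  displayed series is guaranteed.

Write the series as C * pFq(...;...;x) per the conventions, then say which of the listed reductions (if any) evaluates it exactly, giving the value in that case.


Key observation: from the first term 12/5: the constant factors (C = 12/5) combine into one prefactor.
Ratio: r(k) = (-1/3) * (k+1) (k+1) / [(k+2) (k+1)] - rational; roots negated = parameters, x = (-1/3), C = 12/5.

This is 12/5 * 2F1(1, 1; 2; -1/3) in reduced canonical form. Verdict (x = -1/3): the logarithmic series (I6) applies (the logarithm: parameters (1,1;2), x = -1/3). Value: (36/5) * ln(4/3).


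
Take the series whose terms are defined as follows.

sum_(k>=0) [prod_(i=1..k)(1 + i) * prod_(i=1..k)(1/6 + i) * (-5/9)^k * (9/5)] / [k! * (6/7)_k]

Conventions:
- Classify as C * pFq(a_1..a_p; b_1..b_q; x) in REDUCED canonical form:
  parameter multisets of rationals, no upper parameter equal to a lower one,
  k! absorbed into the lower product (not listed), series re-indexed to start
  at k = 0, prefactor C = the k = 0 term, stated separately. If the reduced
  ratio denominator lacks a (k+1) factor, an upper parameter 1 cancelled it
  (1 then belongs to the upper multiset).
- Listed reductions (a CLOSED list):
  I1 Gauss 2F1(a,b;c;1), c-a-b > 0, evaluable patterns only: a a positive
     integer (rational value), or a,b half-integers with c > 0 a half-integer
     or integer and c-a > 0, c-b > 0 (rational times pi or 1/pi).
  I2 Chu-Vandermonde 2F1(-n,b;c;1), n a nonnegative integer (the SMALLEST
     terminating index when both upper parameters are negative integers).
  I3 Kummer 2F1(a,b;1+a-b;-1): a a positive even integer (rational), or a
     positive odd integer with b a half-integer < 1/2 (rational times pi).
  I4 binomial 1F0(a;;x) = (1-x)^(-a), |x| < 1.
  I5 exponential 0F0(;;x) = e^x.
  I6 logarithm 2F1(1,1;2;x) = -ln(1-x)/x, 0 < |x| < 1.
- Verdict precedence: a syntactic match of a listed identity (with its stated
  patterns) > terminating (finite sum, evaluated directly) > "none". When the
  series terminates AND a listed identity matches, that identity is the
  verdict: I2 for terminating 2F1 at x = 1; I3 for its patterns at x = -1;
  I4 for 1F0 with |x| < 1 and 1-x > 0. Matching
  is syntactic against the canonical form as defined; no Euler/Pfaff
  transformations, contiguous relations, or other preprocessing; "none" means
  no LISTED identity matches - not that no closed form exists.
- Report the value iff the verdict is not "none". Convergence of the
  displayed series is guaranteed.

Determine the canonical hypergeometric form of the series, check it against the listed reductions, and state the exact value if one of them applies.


Classification (C = 9/5): 2F1 with upper {7/6, 2}, lower {6/7}, argument x = -5/9. Verdict: none (x = -5/9): each listed identity misses the multisets {7/6, 2} ; {6/7}.

The tell: t_0 = 9/5 here, and the running product (C = 9/5) telescopes to a rising factorial.
Consecutive-term ratio: r(k) = (-5/9) * (k+7/6) (k+2) / [(k+6/7) (k+1)] - rational in k, leading ratio (-5/9); with t_0 = 9/5, classification follows.
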